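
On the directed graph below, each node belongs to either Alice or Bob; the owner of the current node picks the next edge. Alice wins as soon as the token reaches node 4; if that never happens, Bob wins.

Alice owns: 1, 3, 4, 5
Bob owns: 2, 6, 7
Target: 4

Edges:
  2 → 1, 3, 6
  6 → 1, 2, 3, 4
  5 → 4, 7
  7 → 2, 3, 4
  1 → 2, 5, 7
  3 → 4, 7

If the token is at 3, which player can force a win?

A0 = {4}
A1: add {3, 5} — 3 (Alice) has 3→4; 5 (Alice) has 5→4.
3 ∈ A1, so Alice can force the target.

Alice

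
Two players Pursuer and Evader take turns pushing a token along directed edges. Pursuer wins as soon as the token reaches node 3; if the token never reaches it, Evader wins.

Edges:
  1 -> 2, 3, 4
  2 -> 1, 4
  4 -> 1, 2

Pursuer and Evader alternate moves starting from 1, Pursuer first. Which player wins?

Pursuer

Track states (vertex, player-to-move).
A0 = {(3,Pursuer), (3,Evader)}
A1: add {(1,Pursuer)}.
(1,Pursuer) ∈ A1 ⇒ Pursuer forces the target.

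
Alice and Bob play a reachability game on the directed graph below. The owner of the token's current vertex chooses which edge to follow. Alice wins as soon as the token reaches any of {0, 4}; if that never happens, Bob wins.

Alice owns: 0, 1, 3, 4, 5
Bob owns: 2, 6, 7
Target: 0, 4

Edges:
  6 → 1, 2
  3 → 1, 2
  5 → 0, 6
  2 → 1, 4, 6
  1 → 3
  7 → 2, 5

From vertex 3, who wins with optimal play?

A0 = {0, 4}
A1: add {5} — 5 (Alice) has 5→0.
A2 = A1; e.g. 1 (Alice) has no edge into A1. Fixed point.
3 never enters the attractor, so Bob can avoid the target forever.

Bob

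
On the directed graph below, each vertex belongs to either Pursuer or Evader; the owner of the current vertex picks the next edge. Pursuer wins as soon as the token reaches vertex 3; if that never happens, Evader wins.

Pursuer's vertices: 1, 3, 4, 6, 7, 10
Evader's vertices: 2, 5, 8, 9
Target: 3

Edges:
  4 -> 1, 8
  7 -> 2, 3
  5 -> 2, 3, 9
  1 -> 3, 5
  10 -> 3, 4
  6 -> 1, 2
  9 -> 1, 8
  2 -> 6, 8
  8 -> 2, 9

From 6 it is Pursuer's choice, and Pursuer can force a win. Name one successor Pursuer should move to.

1

A0 = {3}
A1: add {1, 7, 10} — 1 (Pursuer) has 1→3; 7 (Pursuer) has 7→3; 10 (Pursuer) has 10→3.
A2: add {4, 6} — 4 (Pursuer) has 4→1; 6 (Pursuer) has 6→1.
A3 = A2; e.g. 2 (Evader) can still go to 8. Fixed point.
From 6, successor 1 is in the attractor (rank 1); the other successor 2 is not.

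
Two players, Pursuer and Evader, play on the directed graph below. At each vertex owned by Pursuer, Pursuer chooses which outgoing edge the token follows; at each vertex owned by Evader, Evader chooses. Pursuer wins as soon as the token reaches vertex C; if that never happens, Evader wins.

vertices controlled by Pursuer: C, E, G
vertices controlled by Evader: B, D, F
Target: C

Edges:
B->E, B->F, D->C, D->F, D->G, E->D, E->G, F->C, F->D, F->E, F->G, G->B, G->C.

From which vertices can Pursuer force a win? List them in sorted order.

A0 = {C}
A1: add {G} — G (Pursuer) has G→C.
A2: add {E} — E (Pursuer) has E→G.
A3 = A2; e.g. B (Evader) can still go to F. Fixed point.
Pursuer's winning region = {C, E, G}.

C, E, G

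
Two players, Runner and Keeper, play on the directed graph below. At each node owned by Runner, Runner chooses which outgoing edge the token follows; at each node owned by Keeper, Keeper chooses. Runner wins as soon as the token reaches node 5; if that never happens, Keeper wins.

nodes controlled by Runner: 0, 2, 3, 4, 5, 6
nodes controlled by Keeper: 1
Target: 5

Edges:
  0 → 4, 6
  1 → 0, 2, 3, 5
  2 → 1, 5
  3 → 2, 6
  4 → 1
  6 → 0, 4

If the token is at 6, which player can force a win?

A0 = {5}
A1: add {2} — 2 (Runner) has 2→5.
A2: add {3} — 3 (Runner) has 3→2.
A3 = A2; e.g. 0 (Runner) has no edge into A2. Fixed point.
6 never enters the attractor, so Keeper can avoid the target forever.

Keeper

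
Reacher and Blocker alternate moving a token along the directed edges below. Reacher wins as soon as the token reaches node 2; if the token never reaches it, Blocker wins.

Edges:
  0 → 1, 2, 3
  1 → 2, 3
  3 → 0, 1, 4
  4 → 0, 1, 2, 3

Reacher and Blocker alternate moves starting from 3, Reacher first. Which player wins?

Track states (vertex, player-to-move).
A0 = {(2,Reacher), (2,Blocker)}
A1: add {(0,Reacher), (1,Reacher), (4,Reacher)}.
A2: add {(3,Blocker)}.
A3 = A2; e.g. (0,Blocker) stays out. (3,Reacher) never enters ⇒ Blocker avoids the target.

Blocker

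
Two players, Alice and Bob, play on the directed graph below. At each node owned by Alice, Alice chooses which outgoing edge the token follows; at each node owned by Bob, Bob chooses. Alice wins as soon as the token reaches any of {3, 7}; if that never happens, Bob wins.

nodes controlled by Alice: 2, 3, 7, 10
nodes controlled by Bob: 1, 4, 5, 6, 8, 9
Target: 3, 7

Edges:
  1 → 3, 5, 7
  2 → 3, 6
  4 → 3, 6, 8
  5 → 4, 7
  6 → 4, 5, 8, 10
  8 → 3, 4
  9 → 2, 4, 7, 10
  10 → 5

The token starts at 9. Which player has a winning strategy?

Bob

A0 = {3, 7}
A1: add {2} — 2 (Alice) has 2→3.
A2 = A1; e.g. 1 (Bob) can still go to 5. Fixed point.
9 never enters the attractor, so Bob can avoid the target forever.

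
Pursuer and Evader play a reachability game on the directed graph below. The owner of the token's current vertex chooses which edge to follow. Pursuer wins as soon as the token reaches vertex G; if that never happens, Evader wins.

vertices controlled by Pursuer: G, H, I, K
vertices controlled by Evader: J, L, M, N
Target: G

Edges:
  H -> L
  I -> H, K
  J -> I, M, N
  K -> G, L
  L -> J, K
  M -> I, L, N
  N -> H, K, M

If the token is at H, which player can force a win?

Evader

A0 = {G}
A1: add {K} — K (Pursuer) has K→G.
A2: add {I} — I (Pursuer) has I→K.
A3 = A2; e.g. H (Pursuer) has no edge into A2. Fixed point.
H never enters the attractor, so Evader can avoid the target forever.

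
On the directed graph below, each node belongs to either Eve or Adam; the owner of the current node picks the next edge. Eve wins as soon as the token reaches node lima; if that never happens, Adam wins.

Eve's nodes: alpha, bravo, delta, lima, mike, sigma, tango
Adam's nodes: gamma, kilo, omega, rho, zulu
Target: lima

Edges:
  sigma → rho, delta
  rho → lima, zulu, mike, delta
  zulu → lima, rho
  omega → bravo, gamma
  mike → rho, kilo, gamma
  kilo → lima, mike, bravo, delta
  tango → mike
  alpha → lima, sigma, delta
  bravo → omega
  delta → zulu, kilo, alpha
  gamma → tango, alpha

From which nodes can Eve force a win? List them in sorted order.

alpha, delta, lima, sigma

A0 = {lima}
A1: add {alpha} — alpha (Eve) has alpha→lima.
A2: add {delta} — delta (Eve) has delta→alpha.
A3: add {sigma} — sigma (Eve) has sigma→delta.
A4 = A3; e.g. rho (Adam) can still go to zulu. Fixed point.
Eve's winning region = {alpha, delta, lima, sigma}.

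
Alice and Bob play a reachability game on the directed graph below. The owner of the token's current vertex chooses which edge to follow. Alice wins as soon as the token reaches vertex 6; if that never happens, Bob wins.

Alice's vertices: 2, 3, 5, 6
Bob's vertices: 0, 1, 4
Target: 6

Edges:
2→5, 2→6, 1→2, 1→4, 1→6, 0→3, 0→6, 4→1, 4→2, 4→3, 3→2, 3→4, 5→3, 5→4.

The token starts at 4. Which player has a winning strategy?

A0 = {6}
A1: add {2} — 2 (Alice) has 2→6.
A2: add {3} — 3 (Alice) has 3→2.
A3: add {0, 5} — 0 (Bob): all of {3, 6} already in; 5 (Alice) has 5→3.
A4 = A3; e.g. 1 (Bob) can still go to 4. Fixed point.
4 never enters the attractor, so Bob can avoid the target forever.

Bob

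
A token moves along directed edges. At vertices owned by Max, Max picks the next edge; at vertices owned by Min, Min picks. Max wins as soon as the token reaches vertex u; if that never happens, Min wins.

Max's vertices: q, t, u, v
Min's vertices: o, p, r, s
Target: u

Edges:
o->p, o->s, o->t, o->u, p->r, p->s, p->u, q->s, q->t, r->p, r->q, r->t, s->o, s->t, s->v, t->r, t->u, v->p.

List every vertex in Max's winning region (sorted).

A0 = {u}
A1: add {t} — t (Max) has t→u.
A2: add {q} — q (Max) has q→t.
A3 = A2; e.g. o (Min) can still go to p. Fixed point.
Max's winning region = {q, t, u}.

q, t, u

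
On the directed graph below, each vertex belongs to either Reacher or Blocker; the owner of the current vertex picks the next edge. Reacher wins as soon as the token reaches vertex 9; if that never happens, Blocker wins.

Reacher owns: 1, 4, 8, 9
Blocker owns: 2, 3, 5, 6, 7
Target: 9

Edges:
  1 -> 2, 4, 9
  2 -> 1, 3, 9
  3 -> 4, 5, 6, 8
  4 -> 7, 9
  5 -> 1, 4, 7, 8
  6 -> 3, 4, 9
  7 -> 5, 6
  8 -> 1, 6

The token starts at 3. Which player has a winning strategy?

A0 = {9}
A1: add {1, 4} — 1 (Reacher) has 1→9; 4 (Reacher) has 4→9.
A2: add {8} — 8 (Reacher) has 8→1.
A3 = A2; e.g. 2 (Blocker) can still go to 3. Fixed point.
3 never enters the attractor, so Blocker can avoid the target forever.

Blocker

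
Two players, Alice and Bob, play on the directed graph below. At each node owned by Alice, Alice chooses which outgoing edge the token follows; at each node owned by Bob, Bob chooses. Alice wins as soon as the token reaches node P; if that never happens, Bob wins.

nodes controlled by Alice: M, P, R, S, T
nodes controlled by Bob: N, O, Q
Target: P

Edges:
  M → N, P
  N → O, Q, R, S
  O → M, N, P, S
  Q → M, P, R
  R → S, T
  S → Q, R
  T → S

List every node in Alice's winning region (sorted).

M, P

A0 = {P}
A1: add {M} — M (Alice) has M→P.
A2 = A1; e.g. N (Bob) can still go to O. Fixed point.
Alice's winning region = {M, P}.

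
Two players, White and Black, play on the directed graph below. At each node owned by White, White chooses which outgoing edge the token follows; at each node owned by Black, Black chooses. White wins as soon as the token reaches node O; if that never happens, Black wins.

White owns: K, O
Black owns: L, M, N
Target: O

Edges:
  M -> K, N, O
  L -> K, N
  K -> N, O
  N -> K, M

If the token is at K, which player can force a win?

A0 = {O}
A1: add {K} — K (White) has K→O.
A2 = A1; e.g. L (Black) can still go to N. Fixed point.
K ∈ A1, so White can force the target.

White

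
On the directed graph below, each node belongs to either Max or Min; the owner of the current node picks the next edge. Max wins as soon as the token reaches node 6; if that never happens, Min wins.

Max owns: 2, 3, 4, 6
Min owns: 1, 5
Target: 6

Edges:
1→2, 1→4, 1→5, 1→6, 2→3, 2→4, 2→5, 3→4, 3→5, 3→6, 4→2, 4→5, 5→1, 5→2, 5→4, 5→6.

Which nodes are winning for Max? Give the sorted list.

2, 3, 4, 6

A0 = {6}
A1: add {3} — 3 (Max) has 3→6.
A2: add {2} — 2 (Max) has 2→3.
A3: add {4} — 4 (Max) has 4→2.
A4 = A3; e.g. 1 (Min) can still go to 5. Fixed point.
Max's winning region = {2, 3, 4, 6}.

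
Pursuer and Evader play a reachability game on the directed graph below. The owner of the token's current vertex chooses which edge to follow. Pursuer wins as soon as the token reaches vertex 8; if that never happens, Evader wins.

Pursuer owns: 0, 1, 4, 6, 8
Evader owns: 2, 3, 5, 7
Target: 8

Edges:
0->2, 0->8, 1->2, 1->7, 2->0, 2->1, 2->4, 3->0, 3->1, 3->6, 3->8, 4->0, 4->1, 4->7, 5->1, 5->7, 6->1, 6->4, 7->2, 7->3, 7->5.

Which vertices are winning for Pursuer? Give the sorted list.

0, 4, 6, 8

A0 = {8}
A1: add {0} — 0 (Pursuer) has 0→8.
A2: add {4} — 4 (Pursuer) has 4→0.
A3: add {6} — 6 (Pursuer) has 6→4.
A4 = A3; e.g. 1 (Pursuer) has no edge into A3. Fixed point.
Pursuer's winning region = {0, 4, 6, 8}.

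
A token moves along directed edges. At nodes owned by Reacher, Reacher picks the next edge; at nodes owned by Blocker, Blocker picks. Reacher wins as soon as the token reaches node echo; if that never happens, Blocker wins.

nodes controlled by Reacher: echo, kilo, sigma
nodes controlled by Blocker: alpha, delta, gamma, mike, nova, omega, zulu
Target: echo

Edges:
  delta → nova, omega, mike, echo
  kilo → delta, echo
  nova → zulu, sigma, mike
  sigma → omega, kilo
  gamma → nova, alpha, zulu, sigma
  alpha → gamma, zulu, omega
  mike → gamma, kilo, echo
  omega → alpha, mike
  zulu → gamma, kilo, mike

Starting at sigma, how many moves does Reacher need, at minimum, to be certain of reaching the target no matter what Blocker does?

2

A0 = {echo}
A1: add {kilo} — kilo (Reacher) has kilo→echo.
A2: add {sigma} — sigma (Reacher) has sigma→kilo.
A3 = A2; e.g. gamma (Blocker) can still go to nova. Fixed point.
sigma enters the attractor at level 2, so Reacher can force the target in 2 moves from there.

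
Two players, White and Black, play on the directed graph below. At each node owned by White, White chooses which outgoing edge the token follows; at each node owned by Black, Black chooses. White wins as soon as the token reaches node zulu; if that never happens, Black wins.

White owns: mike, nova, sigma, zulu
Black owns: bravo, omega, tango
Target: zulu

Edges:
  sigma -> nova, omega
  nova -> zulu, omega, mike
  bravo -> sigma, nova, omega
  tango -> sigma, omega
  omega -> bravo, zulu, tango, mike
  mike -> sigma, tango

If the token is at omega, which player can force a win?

Black

A0 = {zulu}
A1: add {nova} — nova (White) has nova→zulu.
A2: add {sigma} — sigma (White) has sigma→nova.
A3: add {mike} — mike (White) has mike→sigma.
A4 = A3; e.g. bravo (Black) can still go to omega. Fixed point.
omega never enters the attractor, so Black can avoid the target forever.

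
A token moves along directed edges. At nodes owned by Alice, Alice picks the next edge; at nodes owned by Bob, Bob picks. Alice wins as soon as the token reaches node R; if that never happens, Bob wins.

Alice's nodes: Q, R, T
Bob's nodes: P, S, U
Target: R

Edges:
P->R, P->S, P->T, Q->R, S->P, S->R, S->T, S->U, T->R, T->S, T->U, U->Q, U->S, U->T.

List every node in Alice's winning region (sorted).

Q, R, T

A0 = {R}
A1: add {Q, T} — Q (Alice) has Q→R; T (Alice) has T→R.
A2 = A1; e.g. P (Bob) can still go to S. Fixed point.
Alice's winning region = {Q, R, T}.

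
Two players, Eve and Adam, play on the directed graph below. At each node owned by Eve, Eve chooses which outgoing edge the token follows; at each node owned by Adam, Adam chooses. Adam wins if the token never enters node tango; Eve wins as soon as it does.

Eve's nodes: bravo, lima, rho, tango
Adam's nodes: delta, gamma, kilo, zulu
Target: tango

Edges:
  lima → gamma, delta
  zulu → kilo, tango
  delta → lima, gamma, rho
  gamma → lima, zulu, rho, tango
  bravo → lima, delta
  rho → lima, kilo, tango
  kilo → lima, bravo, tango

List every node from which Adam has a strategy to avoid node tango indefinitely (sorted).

bravo, delta, gamma, kilo, lima, zulu

A0 = {tango}
A1: add {rho} — rho (Eve) has rho→tango.
A2 = A1; e.g. lima (Eve) has no edge into A1. Fixed point.
Eve's attractor = {rho, tango}; Adam avoids the target exactly from the complement.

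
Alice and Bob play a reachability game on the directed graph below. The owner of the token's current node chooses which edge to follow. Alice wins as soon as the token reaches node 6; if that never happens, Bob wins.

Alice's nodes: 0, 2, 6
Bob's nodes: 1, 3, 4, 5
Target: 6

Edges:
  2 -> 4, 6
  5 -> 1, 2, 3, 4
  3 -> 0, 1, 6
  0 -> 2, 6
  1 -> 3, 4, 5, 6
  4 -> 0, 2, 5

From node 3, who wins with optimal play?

Bob

A0 = {6}
A1: add {0, 2} — 0 (Alice) has 0→6; 2 (Alice) has 2→6.
A2 = A1; e.g. 1 (Bob) can still go to 3. Fixed point.
3 never enters the attractor, so Bob can avoid the target forever.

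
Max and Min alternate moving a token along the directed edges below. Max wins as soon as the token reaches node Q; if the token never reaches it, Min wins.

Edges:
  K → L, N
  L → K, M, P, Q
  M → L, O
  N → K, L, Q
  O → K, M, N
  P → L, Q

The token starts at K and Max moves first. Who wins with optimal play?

Track states (vertex, player-to-move).
A0 = {(Q,Max), (Q,Min)}
A1: add {(L,Max), (N,Max), (P,Max)}.
A2: add {(K,Min), (P,Min)}.
A3: add {(O,Max)}.
A4: add {(M,Min)}.
A5 = A4; e.g. (K,Max) stays out. (K,Max) never enters ⇒ Min avoids the target.

Min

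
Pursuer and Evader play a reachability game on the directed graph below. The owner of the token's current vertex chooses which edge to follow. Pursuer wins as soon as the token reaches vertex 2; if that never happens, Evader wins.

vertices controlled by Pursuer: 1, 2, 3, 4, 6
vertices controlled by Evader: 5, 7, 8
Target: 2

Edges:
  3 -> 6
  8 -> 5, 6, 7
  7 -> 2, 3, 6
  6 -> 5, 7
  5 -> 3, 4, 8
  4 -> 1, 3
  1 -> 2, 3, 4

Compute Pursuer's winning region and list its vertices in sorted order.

1, 2, 4

A0 = {2}
A1: add {1} — 1 (Pursuer) has 1→2.
A2: add {4} — 4 (Pursuer) has 4→1.
A3 = A2; e.g. 3 (Pursuer) has no edge into A2. Fixed point.
Pursuer's winning region = {1, 2, 4}.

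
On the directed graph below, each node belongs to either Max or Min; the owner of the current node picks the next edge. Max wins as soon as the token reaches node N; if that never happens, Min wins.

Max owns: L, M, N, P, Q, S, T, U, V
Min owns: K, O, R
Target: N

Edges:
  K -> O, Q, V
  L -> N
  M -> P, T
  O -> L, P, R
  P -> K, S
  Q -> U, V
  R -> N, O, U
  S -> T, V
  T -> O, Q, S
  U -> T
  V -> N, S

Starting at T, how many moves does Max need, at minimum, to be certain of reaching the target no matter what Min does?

A0 = {N}
A1: add {L, V} — L (Max) has L→N; V (Max) has V→N.
A2: add {Q, S} — Q (Max) has Q→V; S (Max) has S→V.
A3: add {P, T} — P (Max) has P→S; T (Max) has T→Q.
T enters the attractor at level 3, so Max can force the target in 3 moves from there.

3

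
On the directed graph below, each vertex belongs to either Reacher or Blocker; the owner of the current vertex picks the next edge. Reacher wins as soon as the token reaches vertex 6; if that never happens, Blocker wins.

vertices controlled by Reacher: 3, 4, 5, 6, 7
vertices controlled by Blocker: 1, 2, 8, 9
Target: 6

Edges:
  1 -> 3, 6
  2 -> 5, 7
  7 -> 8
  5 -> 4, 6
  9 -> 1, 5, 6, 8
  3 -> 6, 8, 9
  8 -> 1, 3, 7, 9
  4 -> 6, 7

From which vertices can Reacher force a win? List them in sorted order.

1, 3, 4, 5, 6

A0 = {6}
A1: add {3, 4, 5} — 3 (Reacher) has 3→6; 4 (Reacher) has 4→6; 5 (Reacher) has 5→6.
A2: add {1} — 1 (Blocker): all of {3, 6} already in.
A3 = A2; e.g. 2 (Blocker) can still go to 7. Fixed point.
Reacher's winning region = {1, 3, 4, 5, 6}.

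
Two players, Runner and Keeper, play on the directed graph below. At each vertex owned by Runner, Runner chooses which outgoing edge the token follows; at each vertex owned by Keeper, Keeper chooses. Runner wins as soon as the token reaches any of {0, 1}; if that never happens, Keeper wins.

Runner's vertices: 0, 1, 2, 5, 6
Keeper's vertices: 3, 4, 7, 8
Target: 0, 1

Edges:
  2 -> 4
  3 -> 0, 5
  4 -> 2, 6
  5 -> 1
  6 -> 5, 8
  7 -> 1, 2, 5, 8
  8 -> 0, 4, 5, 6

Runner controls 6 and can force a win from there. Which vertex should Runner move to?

A0 = {0, 1}
A1: add {5} — 5 (Runner) has 5→1.
A2: add {3, 6} — 3 (Keeper): all of {0, 5} already in; 6 (Runner) has 6→5.
A3 = A2; e.g. 2 (Runner) has no edge into A2. Fixed point.
From 6, successor 5 is in the attractor (rank 1); the other successor 8 is not.

5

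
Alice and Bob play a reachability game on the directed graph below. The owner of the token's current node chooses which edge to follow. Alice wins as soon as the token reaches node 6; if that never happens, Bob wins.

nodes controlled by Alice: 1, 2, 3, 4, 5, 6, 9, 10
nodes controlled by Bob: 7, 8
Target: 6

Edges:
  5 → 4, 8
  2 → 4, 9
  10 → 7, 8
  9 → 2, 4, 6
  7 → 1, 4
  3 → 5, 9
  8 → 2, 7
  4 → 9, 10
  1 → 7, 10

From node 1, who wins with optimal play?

A0 = {6}
A1: add {9} — 9 (Alice) has 9→6.
A2: add {2, 3, 4} — 2 (Alice) has 2→9; 3 (Alice) has 3→9; 4 (Alice) has 4→9.
A3: add {5} — 5 (Alice) has 5→4.
A4 = A3; e.g. 1 (Alice) has no edge into A3. Fixed point.
1 never enters the attractor, so Bob can avoid the target forever.

Bob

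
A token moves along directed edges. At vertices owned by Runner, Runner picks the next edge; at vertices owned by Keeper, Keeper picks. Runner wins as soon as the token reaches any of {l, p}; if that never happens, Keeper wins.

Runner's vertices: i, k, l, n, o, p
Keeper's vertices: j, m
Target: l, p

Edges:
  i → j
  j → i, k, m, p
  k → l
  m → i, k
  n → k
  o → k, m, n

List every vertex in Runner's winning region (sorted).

k, l, n, o, p

A0 = {l, p}
A1: add {k} — k (Runner) has k→l.
A2: add {n, o} — n (Runner) has n→k; o (Runner) has o→k.
A3 = A2; e.g. i (Runner) has no edge into A2. Fixed point.
Runner's winning region = {k, l, n, o, p}.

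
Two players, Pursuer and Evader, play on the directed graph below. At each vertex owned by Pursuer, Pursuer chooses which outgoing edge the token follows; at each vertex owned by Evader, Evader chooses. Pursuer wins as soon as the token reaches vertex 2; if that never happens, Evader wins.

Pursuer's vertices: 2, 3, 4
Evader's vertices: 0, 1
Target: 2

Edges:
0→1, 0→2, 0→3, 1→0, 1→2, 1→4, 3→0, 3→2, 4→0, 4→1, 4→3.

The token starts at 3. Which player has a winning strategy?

Pursuer

A0 = {2}
A1: add {3} — 3 (Pursuer) has 3→2.
3 ∈ A1, so Pursuer can force the target.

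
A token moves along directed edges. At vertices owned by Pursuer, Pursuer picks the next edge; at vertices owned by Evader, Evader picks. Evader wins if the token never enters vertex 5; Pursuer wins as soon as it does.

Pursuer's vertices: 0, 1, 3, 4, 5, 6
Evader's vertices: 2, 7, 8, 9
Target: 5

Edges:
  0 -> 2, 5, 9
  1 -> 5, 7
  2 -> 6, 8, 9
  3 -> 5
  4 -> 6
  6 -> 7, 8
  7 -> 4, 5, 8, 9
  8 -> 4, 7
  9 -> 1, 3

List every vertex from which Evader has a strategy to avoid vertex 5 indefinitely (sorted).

A0 = {5}
A1: add {0, 1, 3} — 0 (Pursuer) has 0→5; 1 (Pursuer) has 1→5; 3 (Pursuer) has 3→5.
A2: add {9} — 9 (Evader): all of {1, 3} already in.
A3 = A2; e.g. 2 (Evader) can still go to 6. Fixed point.
Pursuer's attractor = {0, 1, 3, 5, 9}; Evader avoids the target exactly from the complement.

2, 4, 6, 7, 8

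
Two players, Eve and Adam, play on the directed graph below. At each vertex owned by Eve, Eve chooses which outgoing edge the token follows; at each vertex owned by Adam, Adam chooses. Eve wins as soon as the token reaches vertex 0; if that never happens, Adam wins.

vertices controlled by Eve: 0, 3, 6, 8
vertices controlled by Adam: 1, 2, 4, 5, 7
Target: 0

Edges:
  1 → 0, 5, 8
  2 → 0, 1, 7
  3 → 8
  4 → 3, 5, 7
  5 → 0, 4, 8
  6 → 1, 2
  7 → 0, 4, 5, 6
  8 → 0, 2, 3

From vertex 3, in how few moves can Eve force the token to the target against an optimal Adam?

A0 = {0}
A1: add {8} — 8 (Eve) has 8→0.
A2: add {3} — 3 (Eve) has 3→8.
A3 = A2; e.g. 1 (Adam) can still go to 5. Fixed point.
3 enters the attractor at level 2, so Eve can force the target in 2 moves from there.

2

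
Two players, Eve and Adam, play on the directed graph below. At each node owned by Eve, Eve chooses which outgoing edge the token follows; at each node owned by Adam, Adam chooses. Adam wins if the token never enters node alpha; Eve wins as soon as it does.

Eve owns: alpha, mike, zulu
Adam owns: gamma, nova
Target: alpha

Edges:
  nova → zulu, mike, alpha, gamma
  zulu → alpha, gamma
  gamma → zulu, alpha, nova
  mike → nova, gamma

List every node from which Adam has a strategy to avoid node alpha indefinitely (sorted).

gamma, mike, nova

A0 = {alpha}
A1: add {zulu} — zulu (Eve) has zulu→alpha.
A2 = A1; e.g. mike (Eve) has no edge into A1. Fixed point.
Eve's attractor = {alpha, zulu}; Adam avoids the target exactly from the complement.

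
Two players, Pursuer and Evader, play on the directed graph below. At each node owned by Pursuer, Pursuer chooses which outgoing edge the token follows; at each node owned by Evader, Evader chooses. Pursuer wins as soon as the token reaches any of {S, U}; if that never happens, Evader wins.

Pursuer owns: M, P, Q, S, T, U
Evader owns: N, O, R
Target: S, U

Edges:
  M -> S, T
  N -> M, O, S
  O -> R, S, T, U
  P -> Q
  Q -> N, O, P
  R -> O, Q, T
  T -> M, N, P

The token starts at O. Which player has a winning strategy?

A0 = {S, U}
A1: add {M} — M (Pursuer) has M→S.
A2: add {T} — T (Pursuer) has T→M.
A3 = A2; e.g. N (Evader) can still go to O. Fixed point.
O never enters the attractor, so Evader can avoid the target forever.

Evader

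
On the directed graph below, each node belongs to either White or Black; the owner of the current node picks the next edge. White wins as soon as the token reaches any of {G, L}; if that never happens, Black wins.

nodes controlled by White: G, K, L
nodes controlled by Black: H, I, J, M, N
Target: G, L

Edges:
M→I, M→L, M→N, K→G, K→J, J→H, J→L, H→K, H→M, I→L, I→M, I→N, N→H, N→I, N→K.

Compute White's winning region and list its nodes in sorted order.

A0 = {G, L}
A1: add {K} — K (White) has K→G.
A2 = A1; e.g. H (Black) can still go to M. Fixed point.
White's winning region = {G, K, L}.

G, K, L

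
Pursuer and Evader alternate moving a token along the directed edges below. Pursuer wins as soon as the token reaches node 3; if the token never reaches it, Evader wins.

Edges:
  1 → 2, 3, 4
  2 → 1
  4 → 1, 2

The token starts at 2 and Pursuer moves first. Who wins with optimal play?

Track states (vertex, player-to-move).
A0 = {(3,Pursuer), (3,Evader)}
A1: add {(1,Pursuer)}.
A2: add {(2,Evader)}.
A3: add {(4,Pursuer)}.
A4 = A3; e.g. (1,Evader) stays out. (2,Pursuer) never enters ⇒ Evader avoids the target.

Evader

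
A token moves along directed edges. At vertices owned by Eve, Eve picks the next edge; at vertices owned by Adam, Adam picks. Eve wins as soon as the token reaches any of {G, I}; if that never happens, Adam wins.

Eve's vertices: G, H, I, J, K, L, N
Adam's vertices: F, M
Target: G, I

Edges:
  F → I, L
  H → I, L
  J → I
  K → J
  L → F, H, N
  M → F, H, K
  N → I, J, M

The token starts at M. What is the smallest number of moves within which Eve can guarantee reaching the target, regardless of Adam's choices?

4

A0 = {G, I}
A1: add {H, J, N} — H (Eve) has H→I; J (Eve) has J→I; N (Eve) has N→I.
A2: add {K, L} — K (Eve) has K→J; L (Eve) has L→H.
A3: add {F} — F (Adam): all of {I, L} already in.
A4: add {M} — M (Adam): all of {F, H, K} already in.
A4 = all vertices. Fixed point.
M enters the attractor at level 4, so Eve can force the target in 4 moves from there.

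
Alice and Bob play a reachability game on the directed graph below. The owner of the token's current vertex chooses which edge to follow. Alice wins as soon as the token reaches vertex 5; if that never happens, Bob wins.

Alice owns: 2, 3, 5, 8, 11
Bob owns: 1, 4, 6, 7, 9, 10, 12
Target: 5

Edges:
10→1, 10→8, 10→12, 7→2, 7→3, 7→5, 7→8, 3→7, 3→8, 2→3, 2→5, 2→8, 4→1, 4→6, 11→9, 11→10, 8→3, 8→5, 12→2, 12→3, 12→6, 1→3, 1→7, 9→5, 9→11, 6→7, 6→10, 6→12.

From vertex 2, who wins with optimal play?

A0 = {5}
A1: add {2, 8} — 2 (Alice) has 2→5; 8 (Alice) has 8→5.
2 ∈ A1, so Alice can force the target.

Alice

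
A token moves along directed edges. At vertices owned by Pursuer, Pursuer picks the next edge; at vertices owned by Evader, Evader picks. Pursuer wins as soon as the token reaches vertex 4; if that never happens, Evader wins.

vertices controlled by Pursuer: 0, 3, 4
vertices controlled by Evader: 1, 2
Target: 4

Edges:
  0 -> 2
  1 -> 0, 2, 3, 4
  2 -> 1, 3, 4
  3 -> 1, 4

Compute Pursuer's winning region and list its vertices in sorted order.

3, 4

A0 = {4}
A1: add {3} — 3 (Pursuer) has 3→4.
A2 = A1; e.g. 0 (Pursuer) has no edge into A1. Fixed point.
Pursuer's winning region = {3, 4}.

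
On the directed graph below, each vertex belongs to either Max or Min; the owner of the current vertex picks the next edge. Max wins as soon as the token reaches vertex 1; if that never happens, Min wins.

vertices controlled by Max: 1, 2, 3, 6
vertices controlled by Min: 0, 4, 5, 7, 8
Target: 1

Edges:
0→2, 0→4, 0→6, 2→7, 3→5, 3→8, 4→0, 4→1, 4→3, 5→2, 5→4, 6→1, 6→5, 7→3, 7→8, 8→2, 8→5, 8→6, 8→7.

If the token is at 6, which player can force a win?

A0 = {1}
A1: add {6} — 6 (Max) has 6→1.
A2 = A1; e.g. 0 (Min) can still go to 2. Fixed point.
6 ∈ A1, so Max can force the target.

Max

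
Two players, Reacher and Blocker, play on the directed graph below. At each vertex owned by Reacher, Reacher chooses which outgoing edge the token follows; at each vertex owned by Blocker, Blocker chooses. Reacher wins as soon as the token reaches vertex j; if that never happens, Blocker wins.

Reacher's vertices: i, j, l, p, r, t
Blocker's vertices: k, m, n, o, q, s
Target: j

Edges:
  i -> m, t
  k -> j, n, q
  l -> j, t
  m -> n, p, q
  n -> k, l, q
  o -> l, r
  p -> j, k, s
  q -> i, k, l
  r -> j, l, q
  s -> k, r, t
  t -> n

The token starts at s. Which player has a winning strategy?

A0 = {j}
A1: add {l, p, r} — l (Reacher) has l→j; p (Reacher) has p→j; r (Reacher) has r→j.
A2: add {o} — o (Blocker): all of {l, r} already in.
A3 = A2; e.g. i (Reacher) has no edge into A2. Fixed point.
s never enters the attractor, so Blocker can avoid the target forever.

Blocker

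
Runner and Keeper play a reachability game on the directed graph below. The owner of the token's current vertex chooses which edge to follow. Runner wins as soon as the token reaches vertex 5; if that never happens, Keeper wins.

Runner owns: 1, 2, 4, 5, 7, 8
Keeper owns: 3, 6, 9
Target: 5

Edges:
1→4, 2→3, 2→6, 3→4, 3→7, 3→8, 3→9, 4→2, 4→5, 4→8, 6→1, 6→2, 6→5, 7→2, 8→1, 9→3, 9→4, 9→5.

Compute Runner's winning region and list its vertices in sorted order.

1, 4, 5, 8

A0 = {5}
A1: add {4} — 4 (Runner) has 4→5.
A2: add {1} — 1 (Runner) has 1→4.
A3: add {8} — 8 (Runner) has 8→1.
A4 = A3; e.g. 2 (Runner) has no edge into A3. Fixed point.
Runner's winning region = {1, 4, 5, 8}.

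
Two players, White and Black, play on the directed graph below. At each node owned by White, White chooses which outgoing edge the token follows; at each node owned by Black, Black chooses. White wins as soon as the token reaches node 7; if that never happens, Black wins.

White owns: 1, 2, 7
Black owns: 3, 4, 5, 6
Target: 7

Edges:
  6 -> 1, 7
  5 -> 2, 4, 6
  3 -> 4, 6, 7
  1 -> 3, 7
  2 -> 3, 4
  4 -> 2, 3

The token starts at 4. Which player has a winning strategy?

A0 = {7}
A1: add {1} — 1 (White) has 1→7.
A2: add {6} — 6 (Black): all of {1, 7} already in.
A3 = A2; e.g. 2 (White) has no edge into A2. Fixed point.
4 never enters the attractor, so Black can avoid the target forever.

Black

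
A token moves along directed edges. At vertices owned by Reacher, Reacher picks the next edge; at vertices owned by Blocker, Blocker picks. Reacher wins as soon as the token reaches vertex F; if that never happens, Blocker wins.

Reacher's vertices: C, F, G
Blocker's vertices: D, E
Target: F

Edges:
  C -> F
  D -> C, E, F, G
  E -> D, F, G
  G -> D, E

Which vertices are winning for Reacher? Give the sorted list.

A0 = {F}
A1: add {C} — C (Reacher) has C→F.
A2 = A1; e.g. D (Blocker) can still go to E. Fixed point.
Reacher's winning region = {C, F}.

C, F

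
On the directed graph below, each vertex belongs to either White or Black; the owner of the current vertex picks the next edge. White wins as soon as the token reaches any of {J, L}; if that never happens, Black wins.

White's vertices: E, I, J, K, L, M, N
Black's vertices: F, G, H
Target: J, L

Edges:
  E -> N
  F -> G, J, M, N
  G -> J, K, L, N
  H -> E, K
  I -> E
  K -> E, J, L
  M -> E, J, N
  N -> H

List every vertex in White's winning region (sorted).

J, K, L, M

A0 = {J, L}
A1: add {K, M} — K (White) has K→J; M (White) has M→J.
A2 = A1; e.g. E (White) has no edge into A1. Fixed point.
White's winning region = {J, K, L, M}.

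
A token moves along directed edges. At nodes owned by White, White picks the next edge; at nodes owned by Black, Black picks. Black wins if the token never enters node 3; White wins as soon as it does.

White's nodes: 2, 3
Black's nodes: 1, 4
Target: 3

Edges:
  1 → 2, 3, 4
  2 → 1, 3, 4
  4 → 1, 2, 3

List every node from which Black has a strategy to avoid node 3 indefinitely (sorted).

A0 = {3}
A1: add {2} — 2 (White) has 2→3.
A2 = A1; e.g. 1 (Black) can still go to 4. Fixed point.
White's attractor = {2, 3}; Black avoids the target exactly from the complement.

1, 4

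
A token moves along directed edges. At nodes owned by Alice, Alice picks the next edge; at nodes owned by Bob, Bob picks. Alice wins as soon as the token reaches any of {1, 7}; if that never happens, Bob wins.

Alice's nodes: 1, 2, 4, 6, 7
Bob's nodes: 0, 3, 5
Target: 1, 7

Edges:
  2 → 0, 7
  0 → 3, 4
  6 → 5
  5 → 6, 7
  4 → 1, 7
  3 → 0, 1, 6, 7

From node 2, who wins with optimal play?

Alice

A0 = {1, 7}
A1: add {2, 4} — 2 (Alice) has 2→7; 4 (Alice) has 4→1.
A2 = A1; e.g. 0 (Bob) can still go to 3. Fixed point.
2 ∈ A1, so Alice can force the target.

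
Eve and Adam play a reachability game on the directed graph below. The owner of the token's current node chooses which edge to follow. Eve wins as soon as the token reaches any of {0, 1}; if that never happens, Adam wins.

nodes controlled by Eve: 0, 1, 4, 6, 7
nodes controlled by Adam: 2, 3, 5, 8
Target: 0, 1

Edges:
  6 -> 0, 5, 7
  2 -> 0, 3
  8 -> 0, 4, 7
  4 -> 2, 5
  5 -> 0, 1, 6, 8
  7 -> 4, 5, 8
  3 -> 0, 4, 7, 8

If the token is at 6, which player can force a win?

Eve

A0 = {0, 1}
A1: add {6} — 6 (Eve) has 6→0.
A2 = A1; e.g. 2 (Adam) can still go to 3. Fixed point.
6 ∈ A1, so Eve can force the target.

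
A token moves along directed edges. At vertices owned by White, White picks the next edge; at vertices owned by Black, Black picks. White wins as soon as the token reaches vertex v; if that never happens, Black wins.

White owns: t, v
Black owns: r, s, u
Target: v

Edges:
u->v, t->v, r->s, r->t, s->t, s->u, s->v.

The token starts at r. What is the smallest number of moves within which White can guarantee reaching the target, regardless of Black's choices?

3

A0 = {v}
A1: add {t, u} — t (White) has t→v; u (Black): all of {v} already in.
A2: add {s} — s (Black): all of {t, u, v} already in.
A3: add {r} — r (Black): all of {s, t} already in.
A3 = all vertices. Fixed point.
r enters the attractor at level 3, so White can force the target in 3 moves from there.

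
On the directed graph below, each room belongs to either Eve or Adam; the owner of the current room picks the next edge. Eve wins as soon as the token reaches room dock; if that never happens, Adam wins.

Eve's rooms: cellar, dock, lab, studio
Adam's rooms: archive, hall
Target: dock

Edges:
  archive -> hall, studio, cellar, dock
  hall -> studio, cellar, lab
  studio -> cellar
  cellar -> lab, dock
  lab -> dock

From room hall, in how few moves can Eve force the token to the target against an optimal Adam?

A0 = {dock}
A1: add {cellar, lab} — cellar (Eve) has cellar→dock; lab (Eve) has lab→dock.
A2: add {studio} — studio (Eve) has studio→cellar.
A3: add {hall} — hall (Adam): all of {studio, cellar, lab} already in.
hall enters the attractor at level 3, so Eve can force the target in 3 moves from there.

3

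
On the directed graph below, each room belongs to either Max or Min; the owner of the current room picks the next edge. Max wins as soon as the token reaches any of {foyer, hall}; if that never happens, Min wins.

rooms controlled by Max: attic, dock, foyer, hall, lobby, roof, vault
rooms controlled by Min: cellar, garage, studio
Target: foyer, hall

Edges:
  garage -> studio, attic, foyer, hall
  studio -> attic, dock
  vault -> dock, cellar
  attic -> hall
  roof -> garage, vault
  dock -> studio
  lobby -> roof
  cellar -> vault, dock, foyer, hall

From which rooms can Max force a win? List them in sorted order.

attic, foyer, hall

A0 = {foyer, hall}
A1: add {attic} — attic (Max) has attic→hall.
A2 = A1; e.g. garage (Min) can still go to studio. Fixed point.
Max's winning region = {attic, foyer, hall}.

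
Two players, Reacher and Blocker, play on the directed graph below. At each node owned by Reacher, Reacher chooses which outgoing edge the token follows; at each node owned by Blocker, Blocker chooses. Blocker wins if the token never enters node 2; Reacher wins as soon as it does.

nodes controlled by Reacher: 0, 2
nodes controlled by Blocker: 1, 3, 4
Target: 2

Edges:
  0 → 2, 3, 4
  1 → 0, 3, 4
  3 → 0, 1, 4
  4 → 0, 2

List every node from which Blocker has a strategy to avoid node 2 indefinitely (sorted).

1, 3

A0 = {2}
A1: add {0} — 0 (Reacher) has 0→2.
A2: add {4} — 4 (Blocker): all of {0, 2} already in.
A3 = A2; e.g. 1 (Blocker) can still go to 3. Fixed point.
Reacher's attractor = {0, 2, 4}; Blocker avoids the target exactly from the complement.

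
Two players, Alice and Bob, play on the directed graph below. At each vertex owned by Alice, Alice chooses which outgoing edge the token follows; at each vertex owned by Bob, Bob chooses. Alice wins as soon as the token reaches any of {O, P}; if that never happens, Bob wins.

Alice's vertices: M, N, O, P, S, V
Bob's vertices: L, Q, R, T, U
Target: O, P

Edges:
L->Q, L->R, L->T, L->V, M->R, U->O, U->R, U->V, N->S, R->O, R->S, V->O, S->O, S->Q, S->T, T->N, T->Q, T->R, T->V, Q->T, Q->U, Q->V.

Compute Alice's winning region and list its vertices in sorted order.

A0 = {O, P}
A1: add {S, V} — S (Alice) has S→O; V (Alice) has V→O.
A2: add {N, R} — N (Alice) has N→S; R (Bob): all of {O, S} already in.
A3: add {M, U} — M (Alice) has M→R; U (Bob): all of {O, R, V} already in.
A4 = A3; e.g. L (Bob) can still go to Q. Fixed point.
Alice's winning region = {M, N, O, P, R, S, U, V}.

M, N, O, P, R, S, U, V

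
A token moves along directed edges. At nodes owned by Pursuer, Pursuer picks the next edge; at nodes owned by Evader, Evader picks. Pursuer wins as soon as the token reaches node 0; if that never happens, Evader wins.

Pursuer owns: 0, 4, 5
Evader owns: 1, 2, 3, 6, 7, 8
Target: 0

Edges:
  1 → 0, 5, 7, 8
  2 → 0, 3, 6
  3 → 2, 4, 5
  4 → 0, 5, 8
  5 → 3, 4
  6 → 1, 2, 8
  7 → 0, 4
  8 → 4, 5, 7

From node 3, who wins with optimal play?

A0 = {0}
A1: add {4} — 4 (Pursuer) has 4→0.
A2: add {5, 7} — 5 (Pursuer) has 5→4; 7 (Evader): all of {0, 4} already in.
A3: add {8} — 8 (Evader): all of {4, 5, 7} already in.
A4: add {1} — 1 (Evader): all of {0, 5, 7, 8} already in.
A5 = A4; e.g. 2 (Evader) can still go to 3. Fixed point.
3 never enters the attractor, so Evader can avoid the target forever.

Evader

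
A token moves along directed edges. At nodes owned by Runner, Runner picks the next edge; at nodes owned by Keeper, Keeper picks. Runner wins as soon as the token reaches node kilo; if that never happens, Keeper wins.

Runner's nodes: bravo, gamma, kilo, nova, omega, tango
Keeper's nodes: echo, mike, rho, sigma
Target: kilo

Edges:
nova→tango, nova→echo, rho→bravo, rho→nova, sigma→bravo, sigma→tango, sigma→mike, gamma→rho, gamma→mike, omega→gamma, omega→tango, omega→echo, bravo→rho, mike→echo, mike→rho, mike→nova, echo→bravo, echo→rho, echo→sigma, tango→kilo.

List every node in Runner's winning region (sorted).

A0 = {kilo}
A1: add {tango} — tango (Runner) has tango→kilo.
A2: add {nova, omega} — omega (Runner) has omega→tango; nova (Runner) has nova→tango.
A3 = A2; e.g. gamma (Runner) has no edge into A2. Fixed point.
Runner's winning region = {kilo, nova, omega, tango}.

kilo, nova, omega, tango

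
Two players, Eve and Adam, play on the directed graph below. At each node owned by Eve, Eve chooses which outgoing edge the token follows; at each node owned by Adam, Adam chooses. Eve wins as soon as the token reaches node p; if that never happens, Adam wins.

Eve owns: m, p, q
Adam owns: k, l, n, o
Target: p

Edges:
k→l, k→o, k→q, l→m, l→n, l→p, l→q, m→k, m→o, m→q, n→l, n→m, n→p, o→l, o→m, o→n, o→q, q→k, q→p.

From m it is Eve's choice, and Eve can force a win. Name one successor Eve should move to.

A0 = {p}
A1: add {q} — q (Eve) has q→p.
A2: add {m} — m (Eve) has m→q.
A3 = A2; e.g. k (Adam) can still go to l. Fixed point.
From m, successor q is in the attractor (rank 1); the other successors k, o are not.

q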